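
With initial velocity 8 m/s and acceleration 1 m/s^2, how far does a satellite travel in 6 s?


Given: v0 = 8 m/s, a = 1 m/s^2, t = 6 s
Using s = v0*t + (1/2)*a*t^2
s = 8*6 + (1/2)*1*6^2
s = 48 + (1/2)*36
s = 48 + 18
s = 66

66 m


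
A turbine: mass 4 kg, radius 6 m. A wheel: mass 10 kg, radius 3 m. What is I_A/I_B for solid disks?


Given: M1=4 kg, R1=6 m, M2=10 kg, R2=3 m
For a disk: I = (1/2)*M*R^2, so I_A/I_B = (M1*R1^2)/(M2*R2^2)
M1*R1^2 = 4*36 = 144
M2*R2^2 = 10*9 = 90
I_A/I_B = 144/90 = 8/5

8/5


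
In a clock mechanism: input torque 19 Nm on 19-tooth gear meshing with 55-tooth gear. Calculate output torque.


Given: N1 = 19, N2 = 55, T1 = 19 Nm
Using T2/T1 = N2/N1
T2 = T1 * N2 / N1
T2 = 19 * 55 / 19
T2 = 1045 / 19
T2 = 55 Nm

55 Nm


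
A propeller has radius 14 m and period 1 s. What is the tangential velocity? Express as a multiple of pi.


Given: radius r = 14 m, period T = 1 s
Using v = 2*pi*r / T
v = 2*pi*14 / 1
v = 28*pi / 1
v = 28*pi m/s

28*pi m/s


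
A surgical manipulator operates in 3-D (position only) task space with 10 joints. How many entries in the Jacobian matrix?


Given: task space dimension = 3, joints = 10
Jacobian is a 3 x 10 matrix
Total entries = rows * columns
Total = 3 * 10
Total = 30

30


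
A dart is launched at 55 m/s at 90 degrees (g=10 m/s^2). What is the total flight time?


Given: v0 = 55 m/s, theta = 90 deg, g = 10 m/s^2
sin(90) = 1
Using T = 2*v0*sin(theta) / g
T = 2*55*1 / 10
T = 110 / 10
T = 11 s

11 s


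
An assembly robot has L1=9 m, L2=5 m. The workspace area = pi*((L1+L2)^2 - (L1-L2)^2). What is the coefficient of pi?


Given: L1 = 9, L2 = 5
(L1+L2)^2 = (14)^2 = 196
(L1-L2)^2 = (4)^2 = 16
Difference = 196 - 16 = 180
This equals 4*L1*L2 = 4*9*5 = 180
Workspace area = 180*pi

180


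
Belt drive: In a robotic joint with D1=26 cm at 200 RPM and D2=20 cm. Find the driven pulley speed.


Given: D1 = 26 cm, w1 = 200 RPM, D2 = 20 cm
Using D1*w1 = D2*w2
w2 = D1*w1 / D2
w2 = 26*200 / 20
w2 = 5200 / 20
w2 = 260 RPM

260 RPM


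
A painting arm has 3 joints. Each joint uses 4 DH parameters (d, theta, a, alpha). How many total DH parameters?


Given: 3 joints, 4 DH parameters per joint (d, theta, a, alpha)
Total DH parameters = number_of_joints * 4
Total = 3 * 4
Total = 12

12


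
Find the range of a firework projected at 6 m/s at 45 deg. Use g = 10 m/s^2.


Given: v0 = 6 m/s, theta = 45 deg, g = 10 m/s^2
sin(2*45) = sin(90) = 1
Using R = v0^2 * sin(2*theta) / g
R = 6^2 * 1 / 10
R = 36 / 10
R = 18/5 m

18/5 m


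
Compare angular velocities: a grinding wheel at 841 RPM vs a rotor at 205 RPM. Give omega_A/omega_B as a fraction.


Given: RPM_A = 841, RPM_B = 205
omega = 2*pi*RPM/60, so omega_A/omega_B = RPM_A / RPM_B
omega_A/omega_B = 841 / 205
omega_A/omega_B = 841/205

841/205


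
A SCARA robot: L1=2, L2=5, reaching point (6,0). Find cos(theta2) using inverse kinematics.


Given: L1 = 2, L2 = 5, target (x, y) = (6, 0)
Using cos(theta2) = (x^2 + y^2 - L1^2 - L2^2) / (2*L1*L2)
x^2 + y^2 = 6^2 + 0 = 36
L1^2 + L2^2 = 4 + 25 = 29
Numerator = 36 - 29 = 7
Denominator = 2*2*5 = 20
cos(theta2) = 7/20 = 7/20

7/20


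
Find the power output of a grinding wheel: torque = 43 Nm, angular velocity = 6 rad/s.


Given: tau = 43 Nm, omega = 6 rad/s
Using P = tau * omega
P = 43 * 6
P = 258 W

258 W


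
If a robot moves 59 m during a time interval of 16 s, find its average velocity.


Given: distance d = 59 m, time t = 16 s
Using v = d / t
v = 59 / 16
v = 59/16 m/s

59/16 m/s


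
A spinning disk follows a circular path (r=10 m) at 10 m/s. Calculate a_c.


Given: v = 10 m/s, r = 10 m
Using a_c = v^2 / r
a_c = 10^2 / 10
a_c = 100 / 10
a_c = 10 m/s^2

10 m/s^2


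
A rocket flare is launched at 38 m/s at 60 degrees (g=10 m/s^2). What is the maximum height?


Given: v0 = 38 m/s, theta = 60 deg, g = 10 m/s^2
sin^2(60) = 3/4
Using H = v0^2 * sin^2(theta) / (2*g)
H = 38^2 * 3/4 / (2*10)
H = 1444 * 3/4 / 20
H = 1083 / 20
H = 1083/20 m

1083/20 m


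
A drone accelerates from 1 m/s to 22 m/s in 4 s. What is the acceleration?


Given: initial velocity v0 = 1 m/s, final velocity v = 22 m/s, time t = 4 s
Using a = (v - v0) / t
a = (22 - 1) / 4
a = 21 / 4
a = 21/4 m/s^2

21/4 m/s^2


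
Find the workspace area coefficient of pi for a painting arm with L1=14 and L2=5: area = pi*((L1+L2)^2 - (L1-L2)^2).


Given: L1 = 14, L2 = 5
(L1+L2)^2 = (19)^2 = 361
(L1-L2)^2 = (9)^2 = 81
Difference = 361 - 81 = 280
This equals 4*L1*L2 = 4*14*5 = 280
Workspace area = 280*pi

280


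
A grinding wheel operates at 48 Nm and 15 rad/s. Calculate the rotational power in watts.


Given: tau = 48 Nm, omega = 15 rad/s
Using P = tau * omega
P = 48 * 15
P = 720 W

720 W


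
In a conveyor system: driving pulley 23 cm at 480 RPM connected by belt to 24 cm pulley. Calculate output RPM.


Given: D1 = 23 cm, w1 = 480 RPM, D2 = 24 cm
Using D1*w1 = D2*w2
w2 = D1*w1 / D2
w2 = 23*480 / 24
w2 = 11040 / 24
w2 = 460 RPM

460 RPM


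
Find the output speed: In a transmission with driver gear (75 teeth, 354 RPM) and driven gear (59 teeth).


Given: N1 = 75 teeth, w1 = 354 RPM, N2 = 59 teeth
Using N1*w1 = N2*w2
w2 = N1*w1 / N2
w2 = 75*354 / 59
w2 = 26550 / 59
w2 = 450 RPM

450 RPM


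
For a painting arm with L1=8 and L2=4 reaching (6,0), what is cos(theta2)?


Given: L1 = 8, L2 = 4, target (x, y) = (6, 0)
Using cos(theta2) = (x^2 + y^2 - L1^2 - L2^2) / (2*L1*L2)
x^2 + y^2 = 6^2 + 0 = 36
L1^2 + L2^2 = 64 + 16 = 80
Numerator = 36 - 80 = -44
Denominator = 2*8*4 = 64
cos(theta2) = -44/64 = -11/16

-11/16


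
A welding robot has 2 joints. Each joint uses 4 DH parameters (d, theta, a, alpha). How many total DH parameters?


Given: 2 joints, 4 DH parameters per joint (d, theta, a, alpha)
Total DH parameters = number_of_joints * 4
Total = 2 * 4
Total = 8

8


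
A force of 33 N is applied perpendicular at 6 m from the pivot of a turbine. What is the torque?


Given: F = 33 N, r = 6 m, angle = 90 deg (perpendicular)
Using tau = F * r * sin(90)
sin(90) = 1
tau = 33 * 6 * 1
tau = 198 Nm

198 Nm


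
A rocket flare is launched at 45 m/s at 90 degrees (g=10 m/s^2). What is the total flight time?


Given: v0 = 45 m/s, theta = 90 deg, g = 10 m/s^2
sin(90) = 1
Using T = 2*v0*sin(theta) / g
T = 2*45*1 / 10
T = 90 / 10
T = 9 s

9 s


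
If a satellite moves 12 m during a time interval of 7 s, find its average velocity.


Given: distance d = 12 m, time t = 7 s
Using v = d / t
v = 12 / 7
v = 12/7 m/s

12/7 m/s


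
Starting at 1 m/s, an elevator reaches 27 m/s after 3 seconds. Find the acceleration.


Given: initial velocity v0 = 1 m/s, final velocity v = 27 m/s, time t = 3 s
Using a = (v - v0) / t
a = (27 - 1) / 3
a = 26 / 3
a = 26/3 m/s^2

26/3 m/s^2


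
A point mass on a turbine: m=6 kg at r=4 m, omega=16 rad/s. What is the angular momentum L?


Given: m = 6 kg, r = 4 m, omega = 16 rad/s
For a point mass: I = m*r^2
I = 6*4^2 = 6*16 = 96
L = I*omega = 96*16
L = 1536 kg*m^2/s

1536 kg*m^2/s


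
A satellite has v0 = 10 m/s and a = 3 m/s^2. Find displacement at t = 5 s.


Given: v0 = 10 m/s, a = 3 m/s^2, t = 5 s
Using s = v0*t + (1/2)*a*t^2
s = 10*5 + (1/2)*3*5^2
s = 50 + (1/2)*75
s = 50 + 75/2
s = 175/2

175/2 m


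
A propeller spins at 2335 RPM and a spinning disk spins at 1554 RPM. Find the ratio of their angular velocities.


Given: RPM_A = 2335, RPM_B = 1554
omega = 2*pi*RPM/60, so omega_A/omega_B = RPM_A / RPM_B
omega_A/omega_B = 2335 / 1554
omega_A/omega_B = 2335/1554

2335/1554


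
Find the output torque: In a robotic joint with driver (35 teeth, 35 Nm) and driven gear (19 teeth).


Given: N1 = 35, N2 = 19, T1 = 35 Nm
Using T2/T1 = N2/N1
T2 = T1 * N2 / N1
T2 = 35 * 19 / 35
T2 = 665 / 35
T2 = 19 Nm

19 Nm


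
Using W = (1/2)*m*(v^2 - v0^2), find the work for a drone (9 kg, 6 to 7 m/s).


Given: m = 9 kg, v0 = 6 m/s, v = 7 m/s
Using W = (1/2)*m*(v^2 - v0^2)
v^2 = 7^2 = 49
v0^2 = 6^2 = 36
v^2 - v0^2 = 49 - 36 = 13
W = (1/2)*9*13 = 117/2 J

117/2 J


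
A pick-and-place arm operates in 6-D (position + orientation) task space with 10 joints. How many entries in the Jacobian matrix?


Given: task space dimension = 6, joints = 10
Jacobian is a 6 x 10 matrix
Total entries = rows * columns
Total = 6 * 10
Total = 60

60


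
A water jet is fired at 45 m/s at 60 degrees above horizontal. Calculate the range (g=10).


Given: v0 = 45 m/s, theta = 60 deg, g = 10 m/s^2
sin(2*60) = sin(120) = sqrt(3)/2
Using R = v0^2 * sin(2*theta) / g
R = 45^2 * (sqrt(3)/2) / 10
R = 2025 * sqrt(3) / 20
R = 405/4*sqrt(3) m

405/4*sqrt(3) m


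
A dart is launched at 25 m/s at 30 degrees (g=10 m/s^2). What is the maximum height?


Given: v0 = 25 m/s, theta = 30 deg, g = 10 m/s^2
sin^2(30) = 1/4
Using H = v0^2 * sin^2(theta) / (2*g)
H = 25^2 * 1/4 / (2*10)
H = 625 * 1/4 / 20
H = 625/4 / 20
H = 125/16 m

125/16 m


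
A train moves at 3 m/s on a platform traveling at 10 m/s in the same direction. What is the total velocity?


Given: object velocity = 3 m/s, platform velocity = 10 m/s (same direction)
Using classical velocity addition: v_total = v_object + v_platform
v_total = 3 + 10
v_total = 13 m/s

13 m/s


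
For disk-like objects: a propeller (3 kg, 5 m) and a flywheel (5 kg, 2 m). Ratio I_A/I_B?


Given: M1=3 kg, R1=5 m, M2=5 kg, R2=2 m
For a disk: I = (1/2)*M*R^2, so I_A/I_B = (M1*R1^2)/(M2*R2^2)
M1*R1^2 = 3*25 = 75
M2*R2^2 = 5*4 = 20
I_A/I_B = 75/20 = 15/4

15/4


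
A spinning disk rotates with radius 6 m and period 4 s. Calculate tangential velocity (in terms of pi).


Given: radius r = 6 m, period T = 4 s
Using v = 2*pi*r / T
v = 2*pi*6 / 4
v = 12*pi / 4
v = 3*pi m/s

3*pi m/s


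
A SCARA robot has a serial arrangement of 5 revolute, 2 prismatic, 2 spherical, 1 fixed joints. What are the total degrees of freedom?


Given: serial robot with 5 revolute, 2 prismatic, 2 spherical, 1 fixed joints
DOF contribution per joint type: revolute=1, prismatic=1, spherical=3, fixed=0
DOF = 5*1 + 2*1 + 2*3 + 1*0
DOF = 13

13


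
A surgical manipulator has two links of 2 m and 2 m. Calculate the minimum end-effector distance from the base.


Given: L1 = 2 m, L2 = 2 m
For a 2-link planar arm, min reach = |L1 - L2| (second link folded back)
Min reach = |2 - 2|
Min reach = 0 m

0 m


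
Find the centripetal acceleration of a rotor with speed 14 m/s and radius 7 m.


Given: v = 14 m/s, r = 7 m
Using a_c = v^2 / r
a_c = 14^2 / 7
a_c = 196 / 7
a_c = 28 m/s^2

28 m/s^2


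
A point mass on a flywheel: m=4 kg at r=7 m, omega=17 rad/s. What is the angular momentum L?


Given: m = 4 kg, r = 7 m, omega = 17 rad/s
For a point mass: I = m*r^2
I = 4*7^2 = 4*49 = 196
L = I*omega = 196*17
L = 3332 kg*m^2/s

3332 kg*m^2/s


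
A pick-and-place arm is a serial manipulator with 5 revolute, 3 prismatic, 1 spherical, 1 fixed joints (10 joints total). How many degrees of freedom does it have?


Given: serial robot with 5 revolute, 3 prismatic, 1 spherical, 1 fixed joints
DOF contribution per joint type: revolute=1, prismatic=1, spherical=3, fixed=0
DOF = 5*1 + 3*1 + 1*3 + 1*0
DOF = 11

11


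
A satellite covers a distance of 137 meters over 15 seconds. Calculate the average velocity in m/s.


Given: distance d = 137 m, time t = 15 s
Using v = d / t
v = 137 / 15
v = 137/15 m/s

137/15 m/s


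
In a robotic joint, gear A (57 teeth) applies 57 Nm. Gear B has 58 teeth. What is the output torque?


Given: N1 = 57, N2 = 58, T1 = 57 Nm
Using T2/T1 = N2/N1
T2 = T1 * N2 / N1
T2 = 57 * 58 / 57
T2 = 3306 / 57
T2 = 58 Nm

58 Nm


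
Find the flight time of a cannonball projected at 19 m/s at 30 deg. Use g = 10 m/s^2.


Given: v0 = 19 m/s, theta = 30 deg, g = 10 m/s^2
sin(30) = 1/2
Using T = 2*v0*sin(theta) / g
T = 2*19*1/2 / 10
T = 19 / 10
T = 19/10 s

19/10 s


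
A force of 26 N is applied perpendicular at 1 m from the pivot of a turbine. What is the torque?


Given: F = 26 N, r = 1 m, angle = 90 deg (perpendicular)
Using tau = F * r * sin(90)
sin(90) = 1
tau = 26 * 1 * 1
tau = 26 Nm

26 Nm


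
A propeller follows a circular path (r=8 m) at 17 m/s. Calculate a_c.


Given: v = 17 m/s, r = 8 m
Using a_c = v^2 / r
a_c = 17^2 / 8
a_c = 289 / 8
a_c = 289/8 m/s^2

289/8 m/s^2


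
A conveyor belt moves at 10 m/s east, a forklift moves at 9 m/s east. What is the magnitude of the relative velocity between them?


Given: v_A = 10 m/s east, v_B = 9 m/s east
Both move in the same direction; relative speed = |v_A - v_B|
|10 - 9| = |1|
= 1 m/s

1 m/s


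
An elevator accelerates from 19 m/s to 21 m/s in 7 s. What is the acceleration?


Given: initial velocity v0 = 19 m/s, final velocity v = 21 m/s, time t = 7 s
Using a = (v - v0) / t
a = (21 - 19) / 7
a = 2 / 7
a = 2/7 m/s^2

2/7 m/s^2


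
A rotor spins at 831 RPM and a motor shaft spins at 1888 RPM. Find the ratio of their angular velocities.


Given: RPM_A = 831, RPM_B = 1888
omega = 2*pi*RPM/60, so omega_A/omega_B = RPM_A / RPM_B
omega_A/omega_B = 831 / 1888
omega_A/omega_B = 831/1888

831/1888


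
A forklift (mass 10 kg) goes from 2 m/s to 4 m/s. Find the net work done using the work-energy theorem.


Given: m = 10 kg, v0 = 2 m/s, v = 4 m/s
Using W = (1/2)*m*(v^2 - v0^2)
v^2 = 4^2 = 16
v0^2 = 2^2 = 4
v^2 - v0^2 = 16 - 4 = 12
W = (1/2)*10*12 = 60 J

60 J


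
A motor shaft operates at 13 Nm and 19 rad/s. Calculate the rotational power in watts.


Given: tau = 13 Nm, omega = 19 rad/s
Using P = tau * omega
P = 13 * 19
P = 247 W

247 W


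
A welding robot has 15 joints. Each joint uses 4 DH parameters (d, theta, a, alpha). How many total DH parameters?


Given: 15 joints, 4 DH parameters per joint (d, theta, a, alpha)
Total DH parameters = number_of_joints * 4
Total = 15 * 4
Total = 60

60


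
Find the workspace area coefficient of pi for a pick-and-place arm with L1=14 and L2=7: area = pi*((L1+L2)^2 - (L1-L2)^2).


Given: L1 = 14, L2 = 7
(L1+L2)^2 = (21)^2 = 441
(L1-L2)^2 = (7)^2 = 49
Difference = 441 - 49 = 392
This equals 4*L1*L2 = 4*14*7 = 392
Workspace area = 392*pi

392


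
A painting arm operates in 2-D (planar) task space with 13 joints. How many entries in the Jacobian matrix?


Given: task space dimension = 2, joints = 13
Jacobian is a 2 x 13 matrix
Total entries = rows * columns
Total = 2 * 13
Total = 26

26


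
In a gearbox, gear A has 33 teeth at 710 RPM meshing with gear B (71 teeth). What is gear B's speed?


Given: N1 = 33 teeth, w1 = 710 RPM, N2 = 71 teeth
Using N1*w1 = N2*w2
w2 = N1*w1 / N2
w2 = 33*710 / 71
w2 = 23430 / 71
w2 = 330 RPM

330 RPM


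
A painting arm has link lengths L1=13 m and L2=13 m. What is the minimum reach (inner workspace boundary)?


Given: L1 = 13 m, L2 = 13 m
For a 2-link planar arm, min reach = |L1 - L2| (second link folded back)
Min reach = |13 - 13|
Min reach = 0 m

0 m


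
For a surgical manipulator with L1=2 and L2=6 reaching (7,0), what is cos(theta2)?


Given: L1 = 2, L2 = 6, target (x, y) = (7, 0)
Using cos(theta2) = (x^2 + y^2 - L1^2 - L2^2) / (2*L1*L2)
x^2 + y^2 = 7^2 + 0 = 49
L1^2 + L2^2 = 4 + 36 = 40
Numerator = 49 - 40 = 9
Denominator = 2*2*6 = 24
cos(theta2) = 9/24 = 3/8

3/8


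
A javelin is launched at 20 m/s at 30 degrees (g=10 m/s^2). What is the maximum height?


Given: v0 = 20 m/s, theta = 30 deg, g = 10 m/s^2
sin^2(30) = 1/4
Using H = v0^2 * sin^2(theta) / (2*g)
H = 20^2 * 1/4 / (2*10)
H = 400 * 1/4 / 20
H = 100 / 20
H = 5 m

5 m


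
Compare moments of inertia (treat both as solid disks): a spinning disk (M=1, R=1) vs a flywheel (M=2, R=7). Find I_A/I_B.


Given: M1=1 kg, R1=1 m, M2=2 kg, R2=7 m
For a disk: I = (1/2)*M*R^2, so I_A/I_B = (M1*R1^2)/(M2*R2^2)
M1*R1^2 = 1*1 = 1
M2*R2^2 = 2*49 = 98
I_A/I_B = 1/98 = 1/98

1/98


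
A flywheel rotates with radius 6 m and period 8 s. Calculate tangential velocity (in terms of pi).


Given: radius r = 6 m, period T = 8 s
Using v = 2*pi*r / T
v = 2*pi*6 / 8
v = 12*pi / 8
v = 3/2*pi m/s

3/2*pi m/s


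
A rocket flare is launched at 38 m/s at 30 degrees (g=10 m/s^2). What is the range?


Given: v0 = 38 m/s, theta = 30 deg, g = 10 m/s^2
sin(2*30) = sin(60) = sqrt(3)/2
Using R = v0^2 * sin(2*theta) / g
R = 38^2 * (sqrt(3)/2) / 10
R = 1444 * sqrt(3) / 20
R = 361/5*sqrt(3) m

361/5*sqrt(3) m


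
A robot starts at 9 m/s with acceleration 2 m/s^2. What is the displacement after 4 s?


Given: v0 = 9 m/s, a = 2 m/s^2, t = 4 s
Using s = v0*t + (1/2)*a*t^2
s = 9*4 + (1/2)*2*4^2
s = 36 + (1/2)*32
s = 36 + 16
s = 52

52 m


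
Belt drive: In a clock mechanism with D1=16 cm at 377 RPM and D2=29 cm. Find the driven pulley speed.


Given: D1 = 16 cm, w1 = 377 RPM, D2 = 29 cm
Using D1*w1 = D2*w2
w2 = D1*w1 / D2
w2 = 16*377 / 29
w2 = 6032 / 29
w2 = 208 RPM

208 RPM


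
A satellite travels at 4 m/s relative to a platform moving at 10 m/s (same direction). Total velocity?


Given: object velocity = 4 m/s, platform velocity = 10 m/s (same direction)
Using classical velocity addition: v_total = v_object + v_platform
v_total = 4 + 10
v_total = 14 m/s

14 m/s


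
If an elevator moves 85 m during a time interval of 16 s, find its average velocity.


Given: distance d = 85 m, time t = 16 s
Using v = d / t
v = 85 / 16
v = 85/16 m/s

85/16 m/s


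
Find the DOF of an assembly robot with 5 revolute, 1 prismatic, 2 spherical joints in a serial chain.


Given: serial robot with 5 revolute, 1 prismatic, 2 spherical joints
DOF contribution per joint type: revolute=1, prismatic=1, spherical=3, fixed=0
DOF = 5*1 + 1*1 + 2*3
DOF = 12

12


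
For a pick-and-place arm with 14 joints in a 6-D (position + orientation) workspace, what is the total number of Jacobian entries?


Given: task space dimension = 6, joints = 14
Jacobian is a 6 x 14 matrix
Total entries = rows * columns
Total = 6 * 14
Total = 84

84


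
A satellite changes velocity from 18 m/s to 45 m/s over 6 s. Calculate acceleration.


Given: initial velocity v0 = 18 m/s, final velocity v = 45 m/s, time t = 6 s
Using a = (v - v0) / t
a = (45 - 18) / 6
a = 27 / 6
a = 9/2 m/s^2

9/2 m/s^2


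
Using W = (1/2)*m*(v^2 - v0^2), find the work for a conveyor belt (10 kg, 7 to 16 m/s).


Given: m = 10 kg, v0 = 7 m/s, v = 16 m/s
Using W = (1/2)*m*(v^2 - v0^2)
v^2 = 16^2 = 256
v0^2 = 7^2 = 49
v^2 - v0^2 = 256 - 49 = 207
W = (1/2)*10*207 = 1035 J

1035 J


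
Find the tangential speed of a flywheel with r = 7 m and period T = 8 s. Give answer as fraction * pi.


Given: radius r = 7 m, period T = 8 s
Using v = 2*pi*r / T
v = 2*pi*7 / 8
v = 14*pi / 8
v = 7/4*pi m/s

7/4*pi m/s


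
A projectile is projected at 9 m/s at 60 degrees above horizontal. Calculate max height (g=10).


Given: v0 = 9 m/s, theta = 60 deg, g = 10 m/s^2
sin^2(60) = 3/4
Using H = v0^2 * sin^2(theta) / (2*g)
H = 9^2 * 3/4 / (2*10)
H = 81 * 3/4 / 20
H = 243/4 / 20
H = 243/80 m

243/80 m


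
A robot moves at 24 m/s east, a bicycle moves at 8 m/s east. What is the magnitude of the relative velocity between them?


Given: v_A = 24 m/s east, v_B = 8 m/s east
Both move in the same direction; relative speed = |v_A - v_B|
|24 - 8| = |16|
= 16 m/s

16 m/s


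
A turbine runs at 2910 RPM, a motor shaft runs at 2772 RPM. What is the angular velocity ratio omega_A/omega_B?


Given: RPM_A = 2910, RPM_B = 2772
omega = 2*pi*RPM/60, so omega_A/omega_B = RPM_A / RPM_B
omega_A/omega_B = 2910 / 2772
omega_A/omega_B = 485/462

485/462


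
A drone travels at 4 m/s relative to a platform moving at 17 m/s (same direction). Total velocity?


Given: object velocity = 4 m/s, platform velocity = 17 m/s (same direction)
Using classical velocity addition: v_total = v_object + v_platform
v_total = 4 + 17
v_total = 21 m/s

21 m/s


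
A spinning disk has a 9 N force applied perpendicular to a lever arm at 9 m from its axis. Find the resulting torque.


Given: F = 9 N, r = 9 m, angle = 90 deg (perpendicular)
Using tau = F * r * sin(90)
sin(90) = 1
tau = 9 * 9 * 1
tau = 81 Nm

81 Nm


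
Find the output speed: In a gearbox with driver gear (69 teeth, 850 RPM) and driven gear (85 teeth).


Given: N1 = 69 teeth, w1 = 850 RPM, N2 = 85 teeth
Using N1*w1 = N2*w2
w2 = N1*w1 / N2
w2 = 69*850 / 85
w2 = 58650 / 85
w2 = 690 RPM

690 RPM


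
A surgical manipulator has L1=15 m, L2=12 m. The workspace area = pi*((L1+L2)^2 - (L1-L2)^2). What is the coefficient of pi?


Given: L1 = 15, L2 = 12
(L1+L2)^2 = (27)^2 = 729
(L1-L2)^2 = (3)^2 = 9
Difference = 729 - 9 = 720
This equals 4*L1*L2 = 4*15*12 = 720
Workspace area = 720*pi

720


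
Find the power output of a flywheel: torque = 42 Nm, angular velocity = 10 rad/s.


Given: tau = 42 Nm, omega = 10 rad/s
Using P = tau * omega
P = 42 * 10
P = 420 W

420 W


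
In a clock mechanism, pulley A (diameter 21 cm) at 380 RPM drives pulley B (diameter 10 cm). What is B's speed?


Given: D1 = 21 cm, w1 = 380 RPM, D2 = 10 cm
Using D1*w1 = D2*w2
w2 = D1*w1 / D2
w2 = 21*380 / 10
w2 = 7980 / 10
w2 = 798 RPM

798 RPM


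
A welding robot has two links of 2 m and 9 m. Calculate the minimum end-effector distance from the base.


Given: L1 = 2 m, L2 = 9 m
For a 2-link planar arm, min reach = |L1 - L2| (second link folded back)
Min reach = |2 - 9|
Min reach = 7 m

7 m


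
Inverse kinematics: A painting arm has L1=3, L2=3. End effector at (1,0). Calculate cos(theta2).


Given: L1 = 3, L2 = 3, target (x, y) = (1, 0)
Using cos(theta2) = (x^2 + y^2 - L1^2 - L2^2) / (2*L1*L2)
x^2 + y^2 = 1^2 + 0 = 1
L1^2 + L2^2 = 9 + 9 = 18
Numerator = 1 - 18 = -17
Denominator = 2*3*3 = 18
cos(theta2) = -17/18 = -17/18

-17/18


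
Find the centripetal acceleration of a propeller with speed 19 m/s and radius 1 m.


Given: v = 19 m/s, r = 1 m
Using a_c = v^2 / r
a_c = 19^2 / 1
a_c = 361 / 1
a_c = 361 m/s^2

361 m/s^2


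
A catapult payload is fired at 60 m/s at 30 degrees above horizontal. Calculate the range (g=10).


Given: v0 = 60 m/s, theta = 30 deg, g = 10 m/s^2
sin(2*30) = sin(60) = sqrt(3)/2
Using R = v0^2 * sin(2*theta) / g
R = 60^2 * (sqrt(3)/2) / 10
R = 3600 * sqrt(3) / 20
R = 180*sqrt(3) m

180*sqrt(3) m


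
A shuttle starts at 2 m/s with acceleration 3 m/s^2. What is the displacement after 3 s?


Given: v0 = 2 m/s, a = 3 m/s^2, t = 3 s
Using s = v0*t + (1/2)*a*t^2
s = 2*3 + (1/2)*3*3^2
s = 6 + (1/2)*27
s = 6 + 27/2
s = 39/2

39/2 m


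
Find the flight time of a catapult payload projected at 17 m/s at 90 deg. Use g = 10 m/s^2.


Given: v0 = 17 m/s, theta = 90 deg, g = 10 m/s^2
sin(90) = 1
Using T = 2*v0*sin(theta) / g
T = 2*17*1 / 10
T = 34 / 10
T = 17/5 s

17/5 s


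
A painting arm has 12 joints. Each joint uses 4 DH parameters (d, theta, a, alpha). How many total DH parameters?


Given: 12 joints, 4 DH parameters per joint (d, theta, a, alpha)
Total DH parameters = number_of_joints * 4
Total = 12 * 4
Total = 48

48


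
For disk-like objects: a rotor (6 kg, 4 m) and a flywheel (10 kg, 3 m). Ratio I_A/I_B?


Given: M1=6 kg, R1=4 m, M2=10 kg, R2=3 m
For a disk: I = (1/2)*M*R^2, so I_A/I_B = (M1*R1^2)/(M2*R2^2)
M1*R1^2 = 6*16 = 96
M2*R2^2 = 10*9 = 90
I_A/I_B = 96/90 = 16/15

16/15


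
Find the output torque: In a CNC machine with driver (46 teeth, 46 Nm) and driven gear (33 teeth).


Given: N1 = 46, N2 = 33, T1 = 46 Nm
Using T2/T1 = N2/N1
T2 = T1 * N2 / N1
T2 = 46 * 33 / 46
T2 = 1518 / 46
T2 = 33 Nm

33 Nm


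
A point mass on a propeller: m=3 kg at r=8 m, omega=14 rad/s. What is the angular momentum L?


Given: m = 3 kg, r = 8 m, omega = 14 rad/s
For a point mass: I = m*r^2
I = 3*8^2 = 3*64 = 192
L = I*omega = 192*14
L = 2688 kg*m^2/s

2688 kg*m^2/s


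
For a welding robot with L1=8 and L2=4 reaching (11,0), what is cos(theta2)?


Given: L1 = 8, L2 = 4, target (x, y) = (11, 0)
Using cos(theta2) = (x^2 + y^2 - L1^2 - L2^2) / (2*L1*L2)
x^2 + y^2 = 11^2 + 0 = 121
L1^2 + L2^2 = 64 + 16 = 80
Numerator = 121 - 80 = 41
Denominator = 2*8*4 = 64
cos(theta2) = 41/64 = 41/64

41/64


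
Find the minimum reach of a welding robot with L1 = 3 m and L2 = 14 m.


Given: L1 = 3 m, L2 = 14 m
For a 2-link planar arm, min reach = |L1 - L2| (second link folded back)
Min reach = |3 - 14|
Min reach = 11 m

11 m


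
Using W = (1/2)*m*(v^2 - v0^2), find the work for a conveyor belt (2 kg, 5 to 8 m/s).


Given: m = 2 kg, v0 = 5 m/s, v = 8 m/s
Using W = (1/2)*m*(v^2 - v0^2)
v^2 = 8^2 = 64
v0^2 = 5^2 = 25
v^2 - v0^2 = 64 - 25 = 39
W = (1/2)*2*39 = 39 J

39 J


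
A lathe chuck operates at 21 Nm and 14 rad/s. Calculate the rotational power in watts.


Given: tau = 21 Nm, omega = 14 rad/s
Using P = tau * omega
P = 21 * 14
P = 294 W

294 W


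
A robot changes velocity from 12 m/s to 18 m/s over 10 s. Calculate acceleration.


Given: initial velocity v0 = 12 m/s, final velocity v = 18 m/s, time t = 10 s
Using a = (v - v0) / t
a = (18 - 12) / 10
a = 6 / 10
a = 3/5 m/s^2

3/5 m/s^2


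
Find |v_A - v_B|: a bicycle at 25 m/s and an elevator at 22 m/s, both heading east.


Given: v_A = 25 m/s east, v_B = 22 m/s east
Both move in the same direction; relative speed = |v_A - v_B|
|25 - 22| = |3|
= 3 m/s

3 m/s


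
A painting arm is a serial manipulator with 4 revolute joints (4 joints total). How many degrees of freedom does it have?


Given: serial robot with 4 revolute joints
DOF contribution per joint type: revolute=1, prismatic=1, spherical=3, fixed=0
DOF = 4*1
DOF = 4

4


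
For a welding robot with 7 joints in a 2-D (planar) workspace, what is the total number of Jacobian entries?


Given: task space dimension = 2, joints = 7
Jacobian is a 2 x 7 matrix
Total entries = rows * columns
Total = 2 * 7
Total = 14

14


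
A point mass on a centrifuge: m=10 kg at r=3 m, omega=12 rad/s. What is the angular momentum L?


Given: m = 10 kg, r = 3 m, omega = 12 rad/s
For a point mass: I = m*r^2
I = 10*3^2 = 10*9 = 90
L = I*omega = 90*12
L = 1080 kg*m^2/s

1080 kg*m^2/s


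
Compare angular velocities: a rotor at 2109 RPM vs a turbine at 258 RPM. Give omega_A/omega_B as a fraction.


Given: RPM_A = 2109, RPM_B = 258
omega = 2*pi*RPM/60, so omega_A/omega_B = RPM_A / RPM_B
omega_A/omega_B = 2109 / 258
omega_A/omega_B = 703/86

703/86


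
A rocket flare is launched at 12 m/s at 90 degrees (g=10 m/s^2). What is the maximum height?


Given: v0 = 12 m/s, theta = 90 deg, g = 10 m/s^2
sin^2(90) = 1
Using H = v0^2 * sin^2(theta) / (2*g)
H = 12^2 * 1 / (2*10)
H = 144 * 1 / 20
H = 144 / 20
H = 36/5 m

36/5 m


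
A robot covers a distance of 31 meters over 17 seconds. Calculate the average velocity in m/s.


Given: distance d = 31 m, time t = 17 s
Using v = d / t
v = 31 / 17
v = 31/17 m/s

31/17 m/s


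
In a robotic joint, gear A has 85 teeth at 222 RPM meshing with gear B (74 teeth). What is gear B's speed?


Given: N1 = 85 teeth, w1 = 222 RPM, N2 = 74 teeth
Using N1*w1 = N2*w2
w2 = N1*w1 / N2
w2 = 85*222 / 74
w2 = 18870 / 74
w2 = 255 RPM

255 RPM


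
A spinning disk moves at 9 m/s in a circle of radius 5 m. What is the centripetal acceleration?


Given: v = 9 m/s, r = 5 m
Using a_c = v^2 / r
a_c = 9^2 / 5
a_c = 81 / 5
a_c = 81/5 m/s^2

81/5 m/s^2


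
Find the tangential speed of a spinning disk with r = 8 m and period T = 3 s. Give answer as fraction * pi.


Given: radius r = 8 m, period T = 3 s
Using v = 2*pi*r / T
v = 2*pi*8 / 3
v = 16*pi / 3
v = 16/3*pi m/s

16/3*pi m/s


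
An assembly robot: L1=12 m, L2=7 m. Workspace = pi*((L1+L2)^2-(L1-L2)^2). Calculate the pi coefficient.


Given: L1 = 12, L2 = 7
(L1+L2)^2 = (19)^2 = 361
(L1-L2)^2 = (5)^2 = 25
Difference = 361 - 25 = 336
This equals 4*L1*L2 = 4*12*7 = 336
Workspace area = 336*pi

336


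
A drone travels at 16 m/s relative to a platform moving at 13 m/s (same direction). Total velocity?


Given: object velocity = 16 m/s, platform velocity = 13 m/s (same direction)
Using classical velocity addition: v_total = v_object + v_platform
v_total = 16 + 13
v_total = 29 m/s

29 m/s


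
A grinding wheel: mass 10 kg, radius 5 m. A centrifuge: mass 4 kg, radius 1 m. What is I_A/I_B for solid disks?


Given: M1=10 kg, R1=5 m, M2=4 kg, R2=1 m
For a disk: I = (1/2)*M*R^2, so I_A/I_B = (M1*R1^2)/(M2*R2^2)
M1*R1^2 = 10*25 = 250
M2*R2^2 = 4*1 = 4
I_A/I_B = 250/4 = 125/2

125/2


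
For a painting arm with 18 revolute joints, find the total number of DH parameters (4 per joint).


Given: 18 joints, 4 DH parameters per joint (d, theta, a, alpha)
Total DH parameters = number_of_joints * 4
Total = 18 * 4
Total = 72

72


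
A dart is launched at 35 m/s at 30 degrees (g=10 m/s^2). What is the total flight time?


Given: v0 = 35 m/s, theta = 30 deg, g = 10 m/s^2
sin(30) = 1/2
Using T = 2*v0*sin(theta) / g
T = 2*35*1/2 / 10
T = 35 / 10
T = 7/2 s

7/2 s


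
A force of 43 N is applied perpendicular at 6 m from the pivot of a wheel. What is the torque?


Given: F = 43 N, r = 6 m, angle = 90 deg (perpendicular)
Using tau = F * r * sin(90)
sin(90) = 1
tau = 43 * 6 * 1
tau = 258 Nm

258 Nm


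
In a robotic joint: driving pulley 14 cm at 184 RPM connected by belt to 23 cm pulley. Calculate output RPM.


Given: D1 = 14 cm, w1 = 184 RPM, D2 = 23 cm
Using D1*w1 = D2*w2
w2 = D1*w1 / D2
w2 = 14*184 / 23
w2 = 2576 / 23
w2 = 112 RPM

112 RPM


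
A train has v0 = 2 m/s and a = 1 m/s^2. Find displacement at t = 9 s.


Given: v0 = 2 m/s, a = 1 m/s^2, t = 9 s
Using s = v0*t + (1/2)*a*t^2
s = 2*9 + (1/2)*1*9^2
s = 18 + (1/2)*81
s = 18 + 81/2
s = 117/2

117/2 m


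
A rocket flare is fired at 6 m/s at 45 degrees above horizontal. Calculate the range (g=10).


Given: v0 = 6 m/s, theta = 45 deg, g = 10 m/s^2
sin(2*45) = sin(90) = 1
Using R = v0^2 * sin(2*theta) / g
R = 6^2 * 1 / 10
R = 36 / 10
R = 18/5 m

18/5 m


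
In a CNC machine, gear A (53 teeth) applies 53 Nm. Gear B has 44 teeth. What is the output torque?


Given: N1 = 53, N2 = 44, T1 = 53 Nm
Using T2/T1 = N2/N1
T2 = T1 * N2 / N1
T2 = 53 * 44 / 53
T2 = 2332 / 53
T2 = 44 Nm

44 Nm


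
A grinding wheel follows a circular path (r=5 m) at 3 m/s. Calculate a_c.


Given: v = 3 m/s, r = 5 m
Using a_c = v^2 / r
a_c = 3^2 / 5
a_c = 9 / 5
a_c = 9/5 m/s^2

9/5 m/s^2


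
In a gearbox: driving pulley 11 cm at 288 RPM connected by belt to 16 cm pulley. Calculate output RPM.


Given: D1 = 11 cm, w1 = 288 RPM, D2 = 16 cm
Using D1*w1 = D2*w2
w2 = D1*w1 / D2
w2 = 11*288 / 16
w2 = 3168 / 16
w2 = 198 RPM

198 RPM


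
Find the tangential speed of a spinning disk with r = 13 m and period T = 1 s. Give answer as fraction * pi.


Given: radius r = 13 m, period T = 1 s
Using v = 2*pi*r / T
v = 2*pi*13 / 1
v = 26*pi / 1
v = 26*pi m/s

26*pi m/s


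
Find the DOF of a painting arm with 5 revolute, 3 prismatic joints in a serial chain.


Given: serial robot with 5 revolute, 3 prismatic joints
DOF contribution per joint type: revolute=1, prismatic=1, spherical=3, fixed=0
DOF = 5*1 + 3*1
DOF = 8

8


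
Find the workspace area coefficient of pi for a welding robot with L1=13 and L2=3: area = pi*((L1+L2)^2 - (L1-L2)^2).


Given: L1 = 13, L2 = 3
(L1+L2)^2 = (16)^2 = 256
(L1-L2)^2 = (10)^2 = 100
Difference = 256 - 100 = 156
This equals 4*L1*L2 = 4*13*3 = 156
Workspace area = 156*pi

156


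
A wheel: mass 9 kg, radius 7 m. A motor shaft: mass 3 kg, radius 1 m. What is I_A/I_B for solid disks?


Given: M1=9 kg, R1=7 m, M2=3 kg, R2=1 m
For a disk: I = (1/2)*M*R^2, so I_A/I_B = (M1*R1^2)/(M2*R2^2)
M1*R1^2 = 9*49 = 441
M2*R2^2 = 3*1 = 3
I_A/I_B = 441/3 = 147

147


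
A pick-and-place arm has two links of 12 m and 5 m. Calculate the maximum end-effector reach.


Given: L1 = 12 m, L2 = 5 m
For a 2-link planar arm, max reach = L1 + L2 (fully extended)
Max reach = 12 + 5
Max reach = 17 m

17 m


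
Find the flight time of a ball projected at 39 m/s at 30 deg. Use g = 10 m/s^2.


Given: v0 = 39 m/s, theta = 30 deg, g = 10 m/s^2
sin(30) = 1/2
Using T = 2*v0*sin(theta) / g
T = 2*39*1/2 / 10
T = 39 / 10
T = 39/10 s

39/10 s


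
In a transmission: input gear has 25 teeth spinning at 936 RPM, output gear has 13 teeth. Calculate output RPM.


Given: N1 = 25 teeth, w1 = 936 RPM, N2 = 13 teeth
Using N1*w1 = N2*w2
w2 = N1*w1 / N2
w2 = 25*936 / 13
w2 = 23400 / 13
w2 = 1800 RPM

1800 RPM


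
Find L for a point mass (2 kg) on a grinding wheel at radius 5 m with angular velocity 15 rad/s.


Given: m = 2 kg, r = 5 m, omega = 15 rad/s
For a point mass: I = m*r^2
I = 2*5^2 = 2*25 = 50
L = I*omega = 50*15
L = 750 kg*m^2/s

750 kg*m^2/s


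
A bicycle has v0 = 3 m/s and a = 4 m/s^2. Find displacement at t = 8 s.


Given: v0 = 3 m/s, a = 4 m/s^2, t = 8 s
Using s = v0*t + (1/2)*a*t^2
s = 3*8 + (1/2)*4*8^2
s = 24 + (1/2)*256
s = 24 + 128
s = 152

152 m


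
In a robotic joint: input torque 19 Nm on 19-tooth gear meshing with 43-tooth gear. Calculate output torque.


Given: N1 = 19, N2 = 43, T1 = 19 Nm
Using T2/T1 = N2/N1
T2 = T1 * N2 / N1
T2 = 19 * 43 / 19
T2 = 817 / 19
T2 = 43 Nm

43 Nm


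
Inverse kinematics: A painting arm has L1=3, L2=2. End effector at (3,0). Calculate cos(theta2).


Given: L1 = 3, L2 = 2, target (x, y) = (3, 0)
Using cos(theta2) = (x^2 + y^2 - L1^2 - L2^2) / (2*L1*L2)
x^2 + y^2 = 3^2 + 0 = 9
L1^2 + L2^2 = 9 + 4 = 13
Numerator = 9 - 13 = -4
Denominator = 2*3*2 = 12
cos(theta2) = -4/12 = -1/3

-1/3


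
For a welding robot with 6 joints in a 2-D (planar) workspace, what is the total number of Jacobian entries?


Given: task space dimension = 2, joints = 6
Jacobian is a 2 x 6 matrix
Total entries = rows * columns
Total = 2 * 6
Total = 12

12


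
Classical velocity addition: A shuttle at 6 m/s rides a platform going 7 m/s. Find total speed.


Given: object velocity = 6 m/s, platform velocity = 7 m/s (same direction)
Using classical velocity addition: v_total = v_object + v_platform
v_total = 6 + 7
v_total = 13 m/s

13 m/s


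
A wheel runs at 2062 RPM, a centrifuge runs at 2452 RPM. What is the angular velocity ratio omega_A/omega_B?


Given: RPM_A = 2062, RPM_B = 2452
omega = 2*pi*RPM/60, so omega_A/omega_B = RPM_A / RPM_B
omega_A/omega_B = 2062 / 2452
omega_A/omega_B = 1031/1226

1031/1226


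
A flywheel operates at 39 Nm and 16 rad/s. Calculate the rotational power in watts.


Given: tau = 39 Nm, omega = 16 rad/s
Using P = tau * omega
P = 39 * 16
P = 624 W

624 W


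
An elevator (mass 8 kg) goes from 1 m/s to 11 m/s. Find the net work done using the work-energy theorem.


Given: m = 8 kg, v0 = 1 m/s, v = 11 m/s
Using W = (1/2)*m*(v^2 - v0^2)
v^2 = 11^2 = 121
v0^2 = 1^2 = 1
v^2 - v0^2 = 121 - 1 = 120
W = (1/2)*8*120 = 480 J

480 J


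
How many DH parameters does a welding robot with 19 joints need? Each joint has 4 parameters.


Given: 19 joints, 4 DH parameters per joint (d, theta, a, alpha)
Total DH parameters = number_of_joints * 4
Total = 19 * 4
Total = 76

76


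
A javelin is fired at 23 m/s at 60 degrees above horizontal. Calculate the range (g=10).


Given: v0 = 23 m/s, theta = 60 deg, g = 10 m/s^2
sin(2*60) = sin(120) = sqrt(3)/2
Using R = v0^2 * sin(2*theta) / g
R = 23^2 * (sqrt(3)/2) / 10
R = 529 * sqrt(3) / 20
R = 529/20*sqrt(3) m

529/20*sqrt(3) m


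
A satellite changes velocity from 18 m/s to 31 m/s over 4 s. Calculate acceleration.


Given: initial velocity v0 = 18 m/s, final velocity v = 31 m/s, time t = 4 s
Using a = (v - v0) / t
a = (31 - 18) / 4
a = 13 / 4
a = 13/4 m/s^2

13/4 m/s^2


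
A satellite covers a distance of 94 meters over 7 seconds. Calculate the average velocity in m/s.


Given: distance d = 94 m, time t = 7 s
Using v = d / t
v = 94 / 7
v = 94/7 m/s

94/7 m/s


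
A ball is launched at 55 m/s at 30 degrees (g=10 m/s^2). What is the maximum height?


Given: v0 = 55 m/s, theta = 30 deg, g = 10 m/s^2
sin^2(30) = 1/4
Using H = v0^2 * sin^2(theta) / (2*g)
H = 55^2 * 1/4 / (2*10)
H = 3025 * 1/4 / 20
H = 3025/4 / 20
H = 605/16 m

605/16 m


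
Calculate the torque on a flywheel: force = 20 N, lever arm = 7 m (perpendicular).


Given: F = 20 N, r = 7 m, angle = 90 deg (perpendicular)
Using tau = F * r * sin(90)
sin(90) = 1
tau = 20 * 7 * 1
tau = 140 Nm

140 Nm


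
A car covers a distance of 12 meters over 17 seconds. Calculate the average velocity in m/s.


Given: distance d = 12 m, time t = 17 s
Using v = d / t
v = 12 / 17
v = 12/17 m/s

12/17 m/s


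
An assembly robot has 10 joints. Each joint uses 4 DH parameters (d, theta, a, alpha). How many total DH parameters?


Given: 10 joints, 4 DH parameters per joint (d, theta, a, alpha)
Total DH parameters = number_of_joints * 4
Total = 10 * 4
Total = 40

40


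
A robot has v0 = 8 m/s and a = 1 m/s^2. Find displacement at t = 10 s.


Given: v0 = 8 m/s, a = 1 m/s^2, t = 10 s
Using s = v0*t + (1/2)*a*t^2
s = 8*10 + (1/2)*1*10^2
s = 80 + (1/2)*100
s = 80 + 50
s = 130

130 m


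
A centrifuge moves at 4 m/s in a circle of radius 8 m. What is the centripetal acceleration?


Given: v = 4 m/s, r = 8 m
Using a_c = v^2 / r
a_c = 4^2 / 8
a_c = 16 / 8
a_c = 2 m/s^2

2 m/s^2


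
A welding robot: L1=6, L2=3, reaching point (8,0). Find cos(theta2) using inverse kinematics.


Given: L1 = 6, L2 = 3, target (x, y) = (8, 0)
Using cos(theta2) = (x^2 + y^2 - L1^2 - L2^2) / (2*L1*L2)
x^2 + y^2 = 8^2 + 0 = 64
L1^2 + L2^2 = 36 + 9 = 45
Numerator = 64 - 45 = 19
Denominator = 2*6*3 = 36
cos(theta2) = 19/36 = 19/36

19/36


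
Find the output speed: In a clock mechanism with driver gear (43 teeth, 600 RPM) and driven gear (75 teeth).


Given: N1 = 43 teeth, w1 = 600 RPM, N2 = 75 teeth
Using N1*w1 = N2*w2
w2 = N1*w1 / N2
w2 = 43*600 / 75
w2 = 25800 / 75
w2 = 344 RPM

344 RPM


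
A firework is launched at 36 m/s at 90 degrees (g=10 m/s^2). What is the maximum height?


Given: v0 = 36 m/s, theta = 90 deg, g = 10 m/s^2
sin^2(90) = 1
Using H = v0^2 * sin^2(theta) / (2*g)
H = 36^2 * 1 / (2*10)
H = 1296 * 1 / 20
H = 1296 / 20
H = 324/5 m

324/5 m


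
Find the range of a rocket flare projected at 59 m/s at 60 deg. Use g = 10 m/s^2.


Given: v0 = 59 m/s, theta = 60 deg, g = 10 m/s^2
sin(2*60) = sin(120) = sqrt(3)/2
Using R = v0^2 * sin(2*theta) / g
R = 59^2 * (sqrt(3)/2) / 10
R = 3481 * sqrt(3) / 20
R = 3481/20*sqrt(3) m

3481/20*sqrt(3) m


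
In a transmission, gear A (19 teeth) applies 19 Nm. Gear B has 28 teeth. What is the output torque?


Given: N1 = 19, N2 = 28, T1 = 19 Nm
Using T2/T1 = N2/N1
T2 = T1 * N2 / N1
T2 = 19 * 28 / 19
T2 = 532 / 19
T2 = 28 Nm

28 Nm


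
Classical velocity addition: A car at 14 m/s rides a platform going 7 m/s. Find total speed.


Given: object velocity = 14 m/s, platform velocity = 7 m/s (same direction)
Using classical velocity addition: v_total = v_object + v_platform
v_total = 14 + 7
v_total = 21 m/s

21 m/s


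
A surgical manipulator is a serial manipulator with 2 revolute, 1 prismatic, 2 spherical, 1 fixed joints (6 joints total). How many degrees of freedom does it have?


Given: serial robot with 2 revolute, 1 prismatic, 2 spherical, 1 fixed joints
DOF contribution per joint type: revolute=1, prismatic=1, spherical=3, fixed=0
DOF = 2*1 + 1*1 + 2*3 + 1*0
DOF = 9

9


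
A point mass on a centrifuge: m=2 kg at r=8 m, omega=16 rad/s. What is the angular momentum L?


Given: m = 2 kg, r = 8 m, omega = 16 rad/s
For a point mass: I = m*r^2
I = 2*8^2 = 2*64 = 128
L = I*omega = 128*16
L = 2048 kg*m^2/s

2048 kg*m^2/s


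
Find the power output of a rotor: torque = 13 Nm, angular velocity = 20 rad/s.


Given: tau = 13 Nm, omega = 20 rad/s
Using P = tau * omega
P = 13 * 20
P = 260 W

260 W


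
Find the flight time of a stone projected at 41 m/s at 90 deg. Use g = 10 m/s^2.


Given: v0 = 41 m/s, theta = 90 deg, g = 10 m/s^2
sin(90) = 1
Using T = 2*v0*sin(theta) / g
T = 2*41*1 / 10
T = 82 / 10
T = 41/5 s

41/5 s


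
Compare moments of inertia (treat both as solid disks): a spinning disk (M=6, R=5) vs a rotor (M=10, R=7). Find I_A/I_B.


Given: M1=6 kg, R1=5 m, M2=10 kg, R2=7 m
For a disk: I = (1/2)*M*R^2, so I_A/I_B = (M1*R1^2)/(M2*R2^2)
M1*R1^2 = 6*25 = 150
M2*R2^2 = 10*49 = 490
I_A/I_B = 150/490 = 15/49

15/49
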